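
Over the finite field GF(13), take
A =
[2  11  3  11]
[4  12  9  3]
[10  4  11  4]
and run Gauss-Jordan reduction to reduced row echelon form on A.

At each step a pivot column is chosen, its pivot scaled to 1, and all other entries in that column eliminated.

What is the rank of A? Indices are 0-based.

[1] R0 /= 2  ⇒  (1, 12, 8, 12)
     R1 -= 4·R0  ⇒  (0, 3, 3, 7)
     R2 -= 10·R0  ⇒  (0, 1, 9, 1)
[2] R1 /= 3  ⇒  (0, 1, 1, 11)
     R0 -= 12·R1  ⇒  (1, 0, 9, 10)
     R2 -= 1·R1  ⇒  (0, 0, 8, 3)
[3] R2 /= 8  ⇒  (0, 0, 1, 2)
     R0 -= 9·R2  ⇒  (1, 0, 0, 5)
     R1 -= 1·R2  ⇒  (0, 1, 0, 9)

rank = 3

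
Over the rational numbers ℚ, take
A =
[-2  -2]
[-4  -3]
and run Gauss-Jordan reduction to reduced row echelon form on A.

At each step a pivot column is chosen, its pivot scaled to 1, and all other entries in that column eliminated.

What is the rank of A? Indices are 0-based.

rank = 2

pivot(0,0)=-2: scale R0 → (1, 1)
  clear (1,0): R1 −= (-4)R0 → (0, 1)
pivot(1,1)=1: scale R1 → (0, 1)
  clear (0,1): R0 −= (1)R1 → (1, 0)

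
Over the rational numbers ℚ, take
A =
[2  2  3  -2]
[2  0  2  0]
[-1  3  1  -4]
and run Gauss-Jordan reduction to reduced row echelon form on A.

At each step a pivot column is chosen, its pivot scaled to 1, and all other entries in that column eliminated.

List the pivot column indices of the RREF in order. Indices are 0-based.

pivot columns: 0, 1, 2

[1] R0 /= 2  ⇒  (1, 1, 3/2, -1)
     R1 -= 2·R0  ⇒  (0, -2, -1, 2)
     R2 -= -1·R0  ⇒  (0, 4, 5/2, -5)
[2] R1 /= -2  ⇒  (0, 1, 1/2, -1)
     R0 -= 1·R1  ⇒  (1, 0, 1, 0)
     R2 -= 4·R1  ⇒  (0, 0, 1/2, -1)
[3] R2 /= 1/2  ⇒  (0, 0, 1, -2)
     R0 -= 1·R2  ⇒  (1, 0, 0, 2)
     R1 -= 1/2·R2  ⇒  (0, 1, 0, 0)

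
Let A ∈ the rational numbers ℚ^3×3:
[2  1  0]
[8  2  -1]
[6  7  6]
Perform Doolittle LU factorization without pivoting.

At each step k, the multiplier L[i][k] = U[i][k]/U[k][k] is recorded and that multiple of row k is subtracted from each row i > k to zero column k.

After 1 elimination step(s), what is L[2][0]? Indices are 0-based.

Step 1: pivot at (0,0) is 2.
  row1 ← row1 − (4)·row0  ⇒  L[1][0]=4, U row1=(0, -2, -1)
  row2 ← row2 − (3)·row0  ⇒  L[2][0]=3, U row2=(0, 4, 6)

L[2][0] = 3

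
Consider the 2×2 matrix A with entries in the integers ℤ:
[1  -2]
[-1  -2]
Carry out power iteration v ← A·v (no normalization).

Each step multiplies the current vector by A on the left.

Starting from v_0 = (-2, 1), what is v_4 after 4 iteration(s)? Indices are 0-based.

v_0 = (-2, 1).
v_1 = A·v_0 = (-4, 0).
v_2 = A·v_1 = (-4, 4).
v_3 = A·v_2 = (-12, -4).
v_4 = A·v_3 = (-4, 20).

v_4 = (-4, 20)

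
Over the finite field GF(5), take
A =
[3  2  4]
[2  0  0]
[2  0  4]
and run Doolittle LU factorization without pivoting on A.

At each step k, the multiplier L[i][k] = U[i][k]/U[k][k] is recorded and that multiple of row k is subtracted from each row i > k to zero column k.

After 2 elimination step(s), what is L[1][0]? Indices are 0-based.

L[1][0] = 4

[col 0] pivot 3
  R1 -= 4*R0 → (0, 2, 4)  (L[1][0] := 4)
  R2 -= 4*R0 → (0, 2, 3)  (L[2][0] := 4)
[col 1] pivot 2
  R2 -= 1*R1 → (0, 0, 4)  (L[2][1] := 1)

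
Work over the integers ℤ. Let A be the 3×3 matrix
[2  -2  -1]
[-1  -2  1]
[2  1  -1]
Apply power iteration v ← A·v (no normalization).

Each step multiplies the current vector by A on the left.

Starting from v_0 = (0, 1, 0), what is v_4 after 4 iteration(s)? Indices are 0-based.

v_4 = (10, 61, -50)

v_0 = (0, 1, 0).
v_1 = A·v_0 = (-2, -2, 1).
v_2 = A·v_1 = (-1, 7, -7).
v_3 = A·v_2 = (-9, -20, 12).
v_4 = A·v_3 = (10, 61, -50).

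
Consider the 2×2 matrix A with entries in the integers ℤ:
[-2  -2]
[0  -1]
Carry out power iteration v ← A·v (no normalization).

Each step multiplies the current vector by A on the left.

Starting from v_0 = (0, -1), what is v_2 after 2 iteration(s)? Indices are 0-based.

v_0 = (0, -1).
v_1 = A·v_0 = (2, 1).
v_2 = A·v_1 = (-6, -1).

v_2 = (-6, -1)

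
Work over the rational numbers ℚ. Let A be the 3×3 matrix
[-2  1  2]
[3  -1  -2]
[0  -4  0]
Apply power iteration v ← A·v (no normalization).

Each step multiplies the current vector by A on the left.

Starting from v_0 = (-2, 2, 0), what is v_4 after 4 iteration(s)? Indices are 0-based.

v_4 = (-906, 1084, 856)

v_0 = (-2, 2, 0).
v_1 = A·v_0 = (6, -8, -8).
v_2 = A·v_1 = (-36, 42, 32).
v_3 = A·v_2 = (178, -214, -168).
v_4 = A·v_3 = (-906, 1084, 856).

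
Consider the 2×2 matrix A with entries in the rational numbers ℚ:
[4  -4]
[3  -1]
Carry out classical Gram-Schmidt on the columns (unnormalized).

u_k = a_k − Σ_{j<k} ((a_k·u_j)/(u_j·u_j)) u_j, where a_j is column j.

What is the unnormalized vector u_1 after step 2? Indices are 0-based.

Step 1: u_0 = a_0 = (4, 3).
Step 2: u_1 = a_1 − (-19/25)·u_0 = (-24/25, 32/25).

u_1 = (-24/25, 32/25)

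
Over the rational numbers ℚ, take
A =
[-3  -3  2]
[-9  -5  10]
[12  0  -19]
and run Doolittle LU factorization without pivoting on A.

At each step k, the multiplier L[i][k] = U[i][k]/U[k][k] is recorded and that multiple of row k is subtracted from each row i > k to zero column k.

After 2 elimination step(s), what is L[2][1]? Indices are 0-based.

[col 0] pivot -3
  R1 -= 3*R0 → (0, 4, 4)  (L[1][0] := 3)
  R2 -= -4*R0 → (0, -12, -11)  (L[2][0] := -4)
[col 1] pivot 4
  R2 -= -3*R1 → (0, 0, 1)  (L[2][1] := -3)

L[2][1] = -3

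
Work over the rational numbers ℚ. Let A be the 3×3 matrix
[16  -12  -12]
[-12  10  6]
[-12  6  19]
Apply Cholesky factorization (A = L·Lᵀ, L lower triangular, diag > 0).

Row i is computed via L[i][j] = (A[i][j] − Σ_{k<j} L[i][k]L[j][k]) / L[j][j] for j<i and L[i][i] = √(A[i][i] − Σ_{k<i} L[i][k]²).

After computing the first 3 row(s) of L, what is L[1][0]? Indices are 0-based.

Step 1: L[0][0] = √(16) = 4.
  L[1][0] = (-12) / L[0][0] = -3.
Step 2: L[1][1] = √(1) = 1.
  L[2][0] = (-12) / L[0][0] = -3.
  L[2][1] = (-3) / L[1][1] = -3.
Step 3: L[2][2] = √(1) = 1.

L[1][0] = -3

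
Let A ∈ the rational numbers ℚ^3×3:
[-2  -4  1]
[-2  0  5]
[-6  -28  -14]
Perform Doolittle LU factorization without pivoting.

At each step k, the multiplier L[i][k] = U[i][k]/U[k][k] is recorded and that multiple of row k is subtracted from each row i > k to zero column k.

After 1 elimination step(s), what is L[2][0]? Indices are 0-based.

Step 1: pivot at (0,0) is -2.
  row1 ← row1 − (1)·row0  ⇒  L[1][0]=1, U row1=(0, 4, 4)
  row2 ← row2 − (3)·row0  ⇒  L[2][0]=3, U row2=(0, -16, -17)

L[2][0] = 3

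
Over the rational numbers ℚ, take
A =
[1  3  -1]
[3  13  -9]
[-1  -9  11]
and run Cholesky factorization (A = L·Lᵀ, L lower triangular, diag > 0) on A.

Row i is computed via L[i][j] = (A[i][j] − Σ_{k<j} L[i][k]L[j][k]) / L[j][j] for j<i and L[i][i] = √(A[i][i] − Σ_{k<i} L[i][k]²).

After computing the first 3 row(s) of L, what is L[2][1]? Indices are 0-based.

L[2][1] = -3

Step 1: L[0][0] = √(1) = 1.
  L[1][0] = (3) / L[0][0] = 3.
Step 2: L[1][1] = √(4) = 2.
  L[2][0] = (-1) / L[0][0] = -1.
  L[2][1] = (-6) / L[1][1] = -3.
Step 3: L[2][2] = √(1) = 1.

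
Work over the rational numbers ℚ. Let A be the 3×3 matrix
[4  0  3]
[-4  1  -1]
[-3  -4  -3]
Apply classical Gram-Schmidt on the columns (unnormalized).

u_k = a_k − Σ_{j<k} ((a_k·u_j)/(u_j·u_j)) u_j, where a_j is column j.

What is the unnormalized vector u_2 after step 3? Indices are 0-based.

Step 1: u_0 = a_0 = (4, -4, -3).
Step 2: u_1 = a_1 − (8/41)·u_0 = (-32/41, 73/41, -140/41).
Step 3: u_2 = a_2 − (25/41)·u_0 − (251/633)·u_1 = (551/633, 464/633, 116/633).

u_2 = (551/633, 464/633, 116/633)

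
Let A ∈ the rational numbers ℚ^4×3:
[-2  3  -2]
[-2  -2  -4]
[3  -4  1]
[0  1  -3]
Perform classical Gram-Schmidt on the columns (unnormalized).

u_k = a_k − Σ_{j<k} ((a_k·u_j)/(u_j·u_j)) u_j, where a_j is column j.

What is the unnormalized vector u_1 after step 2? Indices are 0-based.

u_1 = (23/17, -62/17, -26/17, 1)

Step 1: u_0 = a_0 = (-2, -2, 3, 0).
Step 2: u_1 = a_1 − (-14/17)·u_0 = (23/17, -62/17, -26/17, 1).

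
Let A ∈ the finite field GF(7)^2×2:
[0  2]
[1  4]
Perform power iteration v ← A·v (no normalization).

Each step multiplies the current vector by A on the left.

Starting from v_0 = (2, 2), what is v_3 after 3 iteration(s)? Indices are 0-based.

v_0 = (2, 2).
v_1 = A·v_0 = (4, 3).
v_2 = A·v_1 = (6, 2).
v_3 = A·v_2 = (4, 0).

v_3 = (4, 0)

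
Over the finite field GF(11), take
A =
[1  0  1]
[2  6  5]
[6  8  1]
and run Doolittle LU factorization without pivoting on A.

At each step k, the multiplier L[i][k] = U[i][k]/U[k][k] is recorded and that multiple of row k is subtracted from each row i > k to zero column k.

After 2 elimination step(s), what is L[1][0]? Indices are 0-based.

L[1][0] = 2

k=0: U[0][0]=1
  eliminate (1,0): mult=2, new row 1: (0, 6, 3); set L[1][0]=2
  eliminate (2,0): mult=6, new row 2: (0, 8, 6); set L[2][0]=6
k=1: U[1][1]=6
  eliminate (2,1): mult=5, new row 2: (0, 0, 2); set L[2][1]=5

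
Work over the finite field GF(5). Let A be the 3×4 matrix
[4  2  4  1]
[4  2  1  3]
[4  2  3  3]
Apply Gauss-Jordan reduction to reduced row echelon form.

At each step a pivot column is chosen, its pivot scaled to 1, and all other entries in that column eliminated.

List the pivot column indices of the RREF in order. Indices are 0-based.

step 1: normalize row 0 (÷4) = (1, 3, 1, 4)
  row 1: subtract 4×row0 = (0, 0, 2, 2)
  row 2: subtract 4×row0 = (0, 0, 4, 2)
skip col 1 (zero from row 1)
step 2: normalize row 1 (÷2) = (0, 0, 1, 1)
  row 0: subtract 1×row1 = (1, 3, 0, 3)
  row 2: subtract 4×row1 = (0, 0, 0, 3)
step 3: normalize row 2 (÷3) = (0, 0, 0, 1)
  row 0: subtract 3×row2 = (1, 3, 0, 0)
  row 1: subtract 1×row2 = (0, 0, 1, 0)

pivot columns: 0, 2, 3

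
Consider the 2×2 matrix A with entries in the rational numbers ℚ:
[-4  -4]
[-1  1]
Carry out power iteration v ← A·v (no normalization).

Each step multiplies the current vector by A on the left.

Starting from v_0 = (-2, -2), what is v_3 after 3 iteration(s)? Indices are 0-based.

v_0 = (-2, -2).
v_1 = A·v_0 = (16, 0).
v_2 = A·v_1 = (-64, -16).
v_3 = A·v_2 = (320, 48).

v_3 = (320, 48)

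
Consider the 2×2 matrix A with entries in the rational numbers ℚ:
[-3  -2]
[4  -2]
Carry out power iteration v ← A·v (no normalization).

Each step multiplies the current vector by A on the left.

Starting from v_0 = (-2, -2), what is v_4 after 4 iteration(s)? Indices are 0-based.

v_0 = (-2, -2).
v_1 = A·v_0 = (10, -4).
v_2 = A·v_1 = (-22, 48).
v_3 = A·v_2 = (-30, -184).
v_4 = A·v_3 = (458, 248).

v_4 = (458, 248)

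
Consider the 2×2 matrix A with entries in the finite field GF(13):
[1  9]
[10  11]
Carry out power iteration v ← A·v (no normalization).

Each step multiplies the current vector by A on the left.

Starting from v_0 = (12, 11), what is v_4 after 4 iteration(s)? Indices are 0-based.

v_0 = (12, 11).
v_1 = A·v_0 = (7, 7).
v_2 = A·v_1 = (5, 4).
v_3 = A·v_2 = (2, 3).
v_4 = A·v_3 = (3, 1).

v_4 = (3, 1)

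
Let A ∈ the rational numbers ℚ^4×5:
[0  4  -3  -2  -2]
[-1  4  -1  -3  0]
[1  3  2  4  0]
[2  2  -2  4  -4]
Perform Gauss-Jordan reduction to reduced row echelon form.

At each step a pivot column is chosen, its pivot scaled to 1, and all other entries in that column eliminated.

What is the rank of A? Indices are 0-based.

step 1: exchange rows 0,1
step 1: normalize row 0 (÷-1) = (1, -4, 1, 3, 0)
  row 2: subtract 1×row0 = (0, 7, 1, 1, 0)
  row 3: subtract 2×row0 = (0, 10, -4, -2, -4)
step 2: normalize row 1 (÷4) = (0, 1, -3/4, -1/2, -1/2)
  row 0: subtract -4×row1 = (1, 0, -2, 1, -2)
  row 2: subtract 7×row1 = (0, 0, 25/4, 9/2, 7/2)
  row 3: subtract 10×row1 = (0, 0, 7/2, 3, 1)
step 3: normalize row 2 (÷25/4) = (0, 0, 1, 18/25, 14/25)
  row 0: subtract -2×row2 = (1, 0, 0, 61/25, -22/25)
  row 1: subtract -3/4×row2 = (0, 1, 0, 1/25, -2/25)
  row 3: subtract 7/2×row2 = (0, 0, 0, 12/25, -24/25)
step 4: normalize row 3 (÷12/25) = (0, 0, 0, 1, -2)
  row 0: subtract 61/25×row3 = (1, 0, 0, 0, 4)
  row 1: subtract 1/25×row3 = (0, 1, 0, 0, 0)
  row 2: subtract 18/25×row3 = (0, 0, 1, 0, 2)

rank = 4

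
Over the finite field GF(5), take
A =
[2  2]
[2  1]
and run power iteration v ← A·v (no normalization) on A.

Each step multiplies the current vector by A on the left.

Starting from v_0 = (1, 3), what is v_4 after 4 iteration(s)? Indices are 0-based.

v_4 = (4, 1)

v_0 = (1, 3).
v_1 = A·v_0 = (3, 0).
v_2 = A·v_1 = (1, 1).
v_3 = A·v_2 = (4, 3).
v_4 = A·v_3 = (4, 1).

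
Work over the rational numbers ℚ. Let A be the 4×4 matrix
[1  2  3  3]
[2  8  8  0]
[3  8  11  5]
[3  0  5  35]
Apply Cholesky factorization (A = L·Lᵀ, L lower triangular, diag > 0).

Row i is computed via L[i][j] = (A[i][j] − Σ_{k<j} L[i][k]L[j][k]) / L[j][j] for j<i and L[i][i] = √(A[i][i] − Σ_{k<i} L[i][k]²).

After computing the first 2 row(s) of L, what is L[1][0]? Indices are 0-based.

Step 1: L[0][0] = √(1) = 1.
  L[1][0] = (2) / L[0][0] = 2.
Step 2: L[1][1] = √(4) = 2.

L[1][0] = 2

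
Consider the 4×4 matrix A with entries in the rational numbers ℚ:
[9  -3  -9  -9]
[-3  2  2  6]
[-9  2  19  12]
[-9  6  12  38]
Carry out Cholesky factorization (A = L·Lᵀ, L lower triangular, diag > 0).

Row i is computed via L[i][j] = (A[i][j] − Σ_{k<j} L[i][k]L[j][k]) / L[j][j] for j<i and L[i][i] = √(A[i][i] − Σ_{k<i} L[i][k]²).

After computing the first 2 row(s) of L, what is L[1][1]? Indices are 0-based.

Step 1: L[0][0] = √(9) = 3.
  L[1][0] = (-3) / L[0][0] = -1.
Step 2: L[1][1] = √(1) = 1.

L[1][1] = 1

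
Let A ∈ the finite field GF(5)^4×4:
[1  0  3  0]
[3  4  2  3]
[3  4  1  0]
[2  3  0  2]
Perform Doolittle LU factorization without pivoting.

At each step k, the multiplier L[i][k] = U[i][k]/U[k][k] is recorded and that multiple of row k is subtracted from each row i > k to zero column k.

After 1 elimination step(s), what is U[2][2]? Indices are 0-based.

Step 1: pivot at (0,0) is 1.
  row1 ← row1 − (3)·row0  ⇒  L[1][0]=3, U row1=(0, 4, 3, 3)
  row2 ← row2 − (3)·row0  ⇒  L[2][0]=3, U row2=(0, 4, 2, 0)
  row3 ← row3 − (2)·row0  ⇒  L[3][0]=2, U row3=(0, 3, 4, 2)

U[2][2] = 2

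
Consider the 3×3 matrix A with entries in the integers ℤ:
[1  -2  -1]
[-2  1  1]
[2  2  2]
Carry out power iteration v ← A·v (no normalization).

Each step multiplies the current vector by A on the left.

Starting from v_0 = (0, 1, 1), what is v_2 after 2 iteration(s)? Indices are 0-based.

v_2 = (-11, 12, 6)

v_0 = (0, 1, 1).
v_1 = A·v_0 = (-3, 2, 4).
v_2 = A·v_1 = (-11, 12, 6).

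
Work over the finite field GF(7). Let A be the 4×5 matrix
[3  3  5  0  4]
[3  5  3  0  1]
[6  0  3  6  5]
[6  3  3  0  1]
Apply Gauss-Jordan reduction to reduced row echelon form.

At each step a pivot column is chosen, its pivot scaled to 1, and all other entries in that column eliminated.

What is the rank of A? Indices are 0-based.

rank = 4

[1] R0 /= 3  ⇒  (1, 1, 4, 0, 6)
     R1 -= 3·R0  ⇒  (0, 2, 5, 0, 4)
     R2 -= 6·R0  ⇒  (0, 1, 0, 6, 4)
     R3 -= 6·R0  ⇒  (0, 4, 0, 0, 0)
[2] R1 /= 2  ⇒  (0, 1, 6, 0, 2)
     R0 -= 1·R1  ⇒  (1, 0, 5, 0, 4)
     R2 -= 1·R1  ⇒  (0, 0, 1, 6, 2)
     R3 -= 4·R1  ⇒  (0, 0, 4, 0, 6)
[3] R2 /= 1  ⇒  (0, 0, 1, 6, 2)
     R0 -= 5·R2  ⇒  (1, 0, 0, 5, 1)
     R1 -= 6·R2  ⇒  (0, 1, 0, 6, 4)
     R3 -= 4·R2  ⇒  (0, 0, 0, 4, 5)
[4] R3 /= 4  ⇒  (0, 0, 0, 1, 3)
     R0 -= 5·R3  ⇒  (1, 0, 0, 0, 0)
     R1 -= 6·R3  ⇒  (0, 1, 0, 0, 0)
     R2 -= 6·R3  ⇒  (0, 0, 1, 0, 5)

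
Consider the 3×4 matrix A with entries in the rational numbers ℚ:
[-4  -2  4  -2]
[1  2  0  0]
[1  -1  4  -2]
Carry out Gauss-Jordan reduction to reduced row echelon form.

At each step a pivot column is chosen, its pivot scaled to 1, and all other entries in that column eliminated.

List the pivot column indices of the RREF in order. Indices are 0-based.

pivot columns: 0, 1, 2

[1] R0 /= -4  ⇒  (1, 1/2, -1, 1/2)
     R1 -= 1·R0  ⇒  (0, 3/2, 1, -1/2)
     R2 -= 1·R0  ⇒  (0, -3/2, 5, -5/2)
[2] R1 /= 3/2  ⇒  (0, 1, 2/3, -1/3)
     R0 -= 1/2·R1  ⇒  (1, 0, -4/3, 2/3)
     R2 -= -3/2·R1  ⇒  (0, 0, 6, -3)
[3] R2 /= 6  ⇒  (0, 0, 1, -1/2)
     R0 -= -4/3·R2  ⇒  (1, 0, 0, 0)
     R1 -= 2/3·R2  ⇒  (0, 1, 0, 0)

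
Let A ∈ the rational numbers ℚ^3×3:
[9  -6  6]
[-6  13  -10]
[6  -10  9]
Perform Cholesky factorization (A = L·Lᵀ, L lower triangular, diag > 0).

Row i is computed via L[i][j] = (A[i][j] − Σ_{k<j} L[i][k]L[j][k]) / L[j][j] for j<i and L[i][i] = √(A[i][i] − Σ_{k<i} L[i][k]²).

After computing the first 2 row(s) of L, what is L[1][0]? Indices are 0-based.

L[1][0] = -2

Step 1: L[0][0] = √(9) = 3.
  L[1][0] = (-6) / L[0][0] = -2.
Step 2: L[1][1] = √(9) = 3.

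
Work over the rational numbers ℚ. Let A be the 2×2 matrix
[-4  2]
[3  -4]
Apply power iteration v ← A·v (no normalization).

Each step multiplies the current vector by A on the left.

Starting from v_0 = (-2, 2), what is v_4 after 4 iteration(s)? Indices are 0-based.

v_0 = (-2, 2).
v_1 = A·v_0 = (12, -14).
v_2 = A·v_1 = (-76, 92).
v_3 = A·v_2 = (488, -596).
v_4 = A·v_3 = (-3144, 3848).

v_4 = (-3144, 3848)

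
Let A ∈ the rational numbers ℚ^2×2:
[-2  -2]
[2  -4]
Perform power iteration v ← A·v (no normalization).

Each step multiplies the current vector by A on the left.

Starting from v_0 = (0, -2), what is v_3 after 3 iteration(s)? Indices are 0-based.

v_3 = (96, 48)

v_0 = (0, -2).
v_1 = A·v_0 = (4, 8).
v_2 = A·v_1 = (-24, -24).
v_3 = A·v_2 = (96, 48).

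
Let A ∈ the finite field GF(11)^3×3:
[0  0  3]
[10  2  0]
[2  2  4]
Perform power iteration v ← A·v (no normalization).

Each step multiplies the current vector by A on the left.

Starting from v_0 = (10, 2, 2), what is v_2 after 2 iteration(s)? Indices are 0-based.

v_0 = (10, 2, 2).
v_1 = A·v_0 = (6, 5, 10).
v_2 = A·v_1 = (8, 4, 7).

v_2 = (8, 4, 7)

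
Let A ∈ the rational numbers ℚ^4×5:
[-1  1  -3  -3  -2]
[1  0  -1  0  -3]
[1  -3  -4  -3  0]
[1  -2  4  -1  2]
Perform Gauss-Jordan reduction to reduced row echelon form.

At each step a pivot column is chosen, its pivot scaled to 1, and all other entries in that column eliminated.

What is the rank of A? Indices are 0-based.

rank = 4

step 1: normalize row 0 (÷-1) = (1, -1, 3, 3, 2)
  row 1: subtract 1×row0 = (0, 1, -4, -3, -5)
  row 2: subtract 1×row0 = (0, -2, -7, -6, -2)
  row 3: subtract 1×row0 = (0, -1, 1, -4, 0)
step 2: normalize row 1 (÷1) = (0, 1, -4, -3, -5)
  row 0: subtract -1×row1 = (1, 0, -1, 0, -3)
  row 2: subtract -2×row1 = (0, 0, -15, -12, -12)
  row 3: subtract -1×row1 = (0, 0, -3, -7, -5)
step 3: normalize row 2 (÷-15) = (0, 0, 1, 4/5, 4/5)
  row 0: subtract -1×row2 = (1, 0, 0, 4/5, -11/5)
  row 1: subtract -4×row2 = (0, 1, 0, 1/5, -9/5)
  row 3: subtract -3×row2 = (0, 0, 0, -23/5, -13/5)
step 4: normalize row 3 (÷-23/5) = (0, 0, 0, 1, 13/23)
  row 0: subtract 4/5×row3 = (1, 0, 0, 0, -61/23)
  row 1: subtract 1/5×row3 = (0, 1, 0, 0, -44/23)
  row 2: subtract 4/5×row3 = (0, 0, 1, 0, 8/23)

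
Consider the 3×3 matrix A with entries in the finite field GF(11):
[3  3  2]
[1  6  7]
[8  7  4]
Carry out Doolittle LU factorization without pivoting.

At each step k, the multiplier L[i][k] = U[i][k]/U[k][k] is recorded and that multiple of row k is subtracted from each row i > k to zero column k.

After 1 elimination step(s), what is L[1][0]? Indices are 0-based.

[col 0] pivot 3
  R1 -= 4*R0 → (0, 5, 10)  (L[1][0] := 4)
  R2 -= 10*R0 → (0, 10, 6)  (L[2][0] := 10)

L[1][0] = 4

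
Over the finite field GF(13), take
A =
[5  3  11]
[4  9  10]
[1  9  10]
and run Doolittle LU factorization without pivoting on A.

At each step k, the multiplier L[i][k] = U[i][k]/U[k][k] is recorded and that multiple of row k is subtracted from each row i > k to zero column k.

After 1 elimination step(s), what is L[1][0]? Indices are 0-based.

Step 1: pivot at (0,0) is 5.
  row1 ← row1 − (6)·row0  ⇒  L[1][0]=6, U row1=(0, 4, 9)
  row2 ← row2 − (8)·row0  ⇒  L[2][0]=8, U row2=(0, 11, 0)

L[1][0] = 6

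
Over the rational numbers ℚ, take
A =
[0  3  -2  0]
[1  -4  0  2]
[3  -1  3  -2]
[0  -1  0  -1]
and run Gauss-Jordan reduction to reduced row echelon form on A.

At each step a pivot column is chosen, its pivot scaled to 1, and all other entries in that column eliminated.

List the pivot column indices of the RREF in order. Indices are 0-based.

pivot columns: 0, 1, 2, 3

step 1: exchange rows 0,1
step 1: normalize row 0 (÷1) = (1, -4, 0, 2)
  row 2: subtract 3×row0 = (0, 11, 3, -8)
step 2: normalize row 1 (÷3) = (0, 1, -2/3, 0)
  row 0: subtract -4×row1 = (1, 0, -8/3, 2)
  row 2: subtract 11×row1 = (0, 0, 31/3, -8)
  row 3: subtract -1×row1 = (0, 0, -2/3, -1)
step 3: normalize row 2 (÷31/3) = (0, 0, 1, -24/31)
  row 0: subtract -8/3×row2 = (1, 0, 0, -2/31)
  row 1: subtract -2/3×row2 = (0, 1, 0, -16/31)
  row 3: subtract -2/3×row2 = (0, 0, 0, -47/31)
step 4: normalize row 3 (÷-47/31) = (0, 0, 0, 1)
  row 0: subtract -2/31×row3 = (1, 0, 0, 0)
  row 1: subtract -16/31×row3 = (0, 1, 0, 0)
  row 2: subtract -24/31×row3 = (0, 0, 1, 0)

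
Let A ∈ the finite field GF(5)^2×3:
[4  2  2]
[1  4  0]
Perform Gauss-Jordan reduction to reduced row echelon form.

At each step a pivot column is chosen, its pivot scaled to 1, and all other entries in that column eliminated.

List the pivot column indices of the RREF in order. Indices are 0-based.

pivot columns: 0, 1

[1] R0 /= 4  ⇒  (1, 3, 3)
     R1 -= 1·R0  ⇒  (0, 1, 2)
[2] R1 /= 1  ⇒  (0, 1, 2)
     R0 -= 3·R1  ⇒  (1, 0, 2)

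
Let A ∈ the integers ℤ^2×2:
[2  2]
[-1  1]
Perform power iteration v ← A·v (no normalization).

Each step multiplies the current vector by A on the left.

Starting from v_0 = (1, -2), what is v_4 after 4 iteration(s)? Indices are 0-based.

v_4 = (-26, 31)

v_0 = (1, -2).
v_1 = A·v_0 = (-2, -3).
v_2 = A·v_1 = (-10, -1).
v_3 = A·v_2 = (-22, 9).
v_4 = A·v_3 = (-26, 31).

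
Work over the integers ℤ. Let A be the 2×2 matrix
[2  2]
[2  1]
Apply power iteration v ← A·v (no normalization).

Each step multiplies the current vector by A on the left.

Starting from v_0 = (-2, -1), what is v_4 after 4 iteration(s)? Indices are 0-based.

v_0 = (-2, -1).
v_1 = A·v_0 = (-6, -5).
v_2 = A·v_1 = (-22, -17).
v_3 = A·v_2 = (-78, -61).
v_4 = A·v_3 = (-278, -217).

v_4 = (-278, -217)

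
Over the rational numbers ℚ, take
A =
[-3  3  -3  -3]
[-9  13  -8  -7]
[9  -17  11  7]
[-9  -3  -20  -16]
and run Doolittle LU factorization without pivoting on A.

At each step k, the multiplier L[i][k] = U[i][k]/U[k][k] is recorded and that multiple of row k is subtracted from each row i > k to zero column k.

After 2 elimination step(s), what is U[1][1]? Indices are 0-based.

U[1][1] = 4

[col 0] pivot -3
  R1 -= 3*R0 → (0, 4, 1, 2)  (L[1][0] := 3)
  R2 -= -3*R0 → (0, -8, 2, -2)  (L[2][0] := -3)
  R3 -= 3*R0 → (0, -12, -11, -7)  (L[3][0] := 3)
[col 1] pivot 4
  R2 -= -2*R1 → (0, 0, 4, 2)  (L[2][1] := -2)
  R3 -= -3*R1 → (0, 0, -8, -1)  (L[3][1] := -3)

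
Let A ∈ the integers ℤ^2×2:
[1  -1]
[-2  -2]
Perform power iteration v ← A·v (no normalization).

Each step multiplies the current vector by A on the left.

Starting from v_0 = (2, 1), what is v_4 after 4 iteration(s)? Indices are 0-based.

v_4 = (31, 74)

v_0 = (2, 1).
v_1 = A·v_0 = (1, -6).
v_2 = A·v_1 = (7, 10).
v_3 = A·v_2 = (-3, -34).
v_4 = A·v_3 = (31, 74).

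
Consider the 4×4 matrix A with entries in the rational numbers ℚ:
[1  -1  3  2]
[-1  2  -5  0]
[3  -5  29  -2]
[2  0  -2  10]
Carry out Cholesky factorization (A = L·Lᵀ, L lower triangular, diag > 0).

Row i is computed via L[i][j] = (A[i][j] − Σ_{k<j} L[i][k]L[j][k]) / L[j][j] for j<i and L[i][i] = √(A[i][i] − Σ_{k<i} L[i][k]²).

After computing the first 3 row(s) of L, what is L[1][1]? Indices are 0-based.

Step 1: L[0][0] = √(1) = 1.
  L[1][0] = (-1) / L[0][0] = -1.
Step 2: L[1][1] = √(1) = 1.
  L[2][0] = (3) / L[0][0] = 3.
  L[2][1] = (-2) / L[1][1] = -2.
Step 3: L[2][2] = √(16) = 4.

L[1][1] = 1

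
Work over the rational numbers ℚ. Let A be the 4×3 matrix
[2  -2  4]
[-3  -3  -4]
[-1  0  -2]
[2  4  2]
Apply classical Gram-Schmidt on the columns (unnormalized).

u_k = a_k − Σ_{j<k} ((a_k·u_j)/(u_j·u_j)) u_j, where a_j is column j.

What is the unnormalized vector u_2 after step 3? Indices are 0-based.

Step 1: u_0 = a_0 = (2, -3, -1, 2).
Step 2: u_1 = a_1 − (13/18)·u_0 = (-31/9, -5/6, 13/18, 23/9).
Step 3: u_2 = a_2 − (13/9)·u_0 − (-122/353)·u_1 = (-28/353, 16/353, -108/353, -2/353).

u_2 = (-28/353, 16/353, -108/353, -2/353)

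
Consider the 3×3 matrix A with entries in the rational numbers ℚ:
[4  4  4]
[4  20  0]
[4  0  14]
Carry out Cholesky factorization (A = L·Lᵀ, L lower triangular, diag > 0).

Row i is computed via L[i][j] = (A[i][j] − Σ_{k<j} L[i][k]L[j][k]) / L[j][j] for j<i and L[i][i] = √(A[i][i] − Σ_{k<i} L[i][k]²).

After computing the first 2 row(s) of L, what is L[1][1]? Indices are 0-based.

L[1][1] = 4

Step 1: L[0][0] = √(4) = 2.
  L[1][0] = (4) / L[0][0] = 2.
Step 2: L[1][1] = √(16) = 4.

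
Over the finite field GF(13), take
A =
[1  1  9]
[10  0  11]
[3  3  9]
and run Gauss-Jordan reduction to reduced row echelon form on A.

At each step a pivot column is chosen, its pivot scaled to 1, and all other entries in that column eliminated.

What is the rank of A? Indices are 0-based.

rank = 3

pivot(0,0)=1: scale R0 → (1, 1, 9)
  clear (1,0): R1 −= (10)R0 → (0, 3, 12)
  clear (2,0): R2 −= (3)R0 → (0, 0, 8)
pivot(1,1)=3: scale R1 → (0, 1, 4)
  clear (0,1): R0 −= (1)R1 → (1, 0, 5)
pivot(2,2)=8: scale R2 → (0, 0, 1)
  clear (0,2): R0 −= (5)R2 → (1, 0, 0)
  clear (1,2): R1 −= (4)R2 → (0, 1, 0)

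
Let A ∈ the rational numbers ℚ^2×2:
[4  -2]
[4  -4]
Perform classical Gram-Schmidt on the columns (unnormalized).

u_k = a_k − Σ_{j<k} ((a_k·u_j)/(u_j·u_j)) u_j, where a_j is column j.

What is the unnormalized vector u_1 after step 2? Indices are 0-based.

u_1 = (1, -1)

Step 1: u_0 = a_0 = (4, 4).
Step 2: u_1 = a_1 − (-3/4)·u_0 = (1, -1).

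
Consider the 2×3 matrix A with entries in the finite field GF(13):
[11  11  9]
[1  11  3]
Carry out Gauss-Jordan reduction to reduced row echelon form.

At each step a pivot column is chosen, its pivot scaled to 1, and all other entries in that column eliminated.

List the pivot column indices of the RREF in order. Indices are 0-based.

step 1: normalize row 0 (÷11) = (1, 1, 2)
  row 1: subtract 1×row0 = (0, 10, 1)
step 2: normalize row 1 (÷10) = (0, 1, 4)
  row 0: subtract 1×row1 = (1, 0, 11)

pivot columns: 0, 1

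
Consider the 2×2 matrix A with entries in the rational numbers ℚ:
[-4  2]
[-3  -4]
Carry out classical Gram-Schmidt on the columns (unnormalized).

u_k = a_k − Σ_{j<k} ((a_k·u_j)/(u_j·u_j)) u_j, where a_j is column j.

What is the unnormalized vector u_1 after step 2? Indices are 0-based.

u_1 = (66/25, -88/25)

Step 1: u_0 = a_0 = (-4, -3).
Step 2: u_1 = a_1 − (4/25)·u_0 = (66/25, -88/25).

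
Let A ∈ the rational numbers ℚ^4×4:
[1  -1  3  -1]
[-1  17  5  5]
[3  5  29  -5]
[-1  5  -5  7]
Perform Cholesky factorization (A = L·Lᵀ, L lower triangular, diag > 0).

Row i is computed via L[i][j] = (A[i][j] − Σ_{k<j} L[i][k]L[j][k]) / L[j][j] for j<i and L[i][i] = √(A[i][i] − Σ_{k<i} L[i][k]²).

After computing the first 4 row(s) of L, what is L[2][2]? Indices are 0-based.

Step 1: L[0][0] = √(1) = 1.
  L[1][0] = (-1) / L[0][0] = -1.
Step 2: L[1][1] = √(16) = 4.
  L[2][0] = (3) / L[0][0] = 3.
  L[2][1] = (8) / L[1][1] = 2.
Step 3: L[2][2] = √(16) = 4.
  L[3][0] = (-1) / L[0][0] = -1.
  L[3][1] = (4) / L[1][1] = 1.
  L[3][2] = (-4) / L[2][2] = -1.
Step 4: L[3][3] = √(4) = 2.

L[2][2] = 4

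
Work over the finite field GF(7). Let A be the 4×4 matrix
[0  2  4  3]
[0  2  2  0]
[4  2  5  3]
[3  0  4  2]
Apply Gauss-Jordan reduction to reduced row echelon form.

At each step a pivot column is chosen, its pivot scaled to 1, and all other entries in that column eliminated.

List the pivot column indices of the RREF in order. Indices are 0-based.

pivot columns: 0, 1, 2, 3

step 1: exchange rows 0,2
step 1: normalize row 0 (÷4) = (1, 4, 3, 6)
  row 3: subtract 3×row0 = (0, 2, 2, 5)
step 2: normalize row 1 (÷2) = (0, 1, 1, 0)
  row 0: subtract 4×row1 = (1, 0, 6, 6)
  row 2: subtract 2×row1 = (0, 0, 2, 3)
  row 3: subtract 2×row1 = (0, 0, 0, 5)
step 3: normalize row 2 (÷2) = (0, 0, 1, 5)
  row 0: subtract 6×row2 = (1, 0, 0, 4)
  row 1: subtract 1×row2 = (0, 1, 0, 2)
step 4: normalize row 3 (÷5) = (0, 0, 0, 1)
  row 0: subtract 4×row3 = (1, 0, 0, 0)
  row 1: subtract 2×row3 = (0, 1, 0, 0)
  row 2: subtract 5×row3 = (0, 0, 1, 0)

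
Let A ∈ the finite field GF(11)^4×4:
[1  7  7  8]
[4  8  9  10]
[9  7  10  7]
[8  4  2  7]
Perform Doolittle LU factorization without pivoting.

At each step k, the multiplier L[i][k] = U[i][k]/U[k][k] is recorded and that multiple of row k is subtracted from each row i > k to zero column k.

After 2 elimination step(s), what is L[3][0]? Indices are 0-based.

k=0: U[0][0]=1
  eliminate (1,0): mult=4, new row 1: (0, 2, 3, 0); set L[1][0]=4
  eliminate (2,0): mult=9, new row 2: (0, 10, 2, 1); set L[2][0]=9
  eliminate (3,0): mult=8, new row 3: (0, 3, 1, 9); set L[3][0]=8
k=1: U[1][1]=2
  eliminate (2,1): mult=5, new row 2: (0, 0, 9, 1); set L[2][1]=5
  eliminate (3,1): mult=7, new row 3: (0, 0, 2, 9); set L[3][1]=7

L[3][0] = 8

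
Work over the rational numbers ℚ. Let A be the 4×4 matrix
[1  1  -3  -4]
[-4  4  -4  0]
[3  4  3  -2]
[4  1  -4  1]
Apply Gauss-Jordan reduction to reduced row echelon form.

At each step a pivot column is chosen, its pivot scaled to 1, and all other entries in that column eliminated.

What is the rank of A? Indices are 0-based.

[1] R0 /= 1  ⇒  (1, 1, -3, -4)
     R1 -= -4·R0  ⇒  (0, 8, -16, -16)
     R2 -= 3·R0  ⇒  (0, 1, 12, 10)
     R3 -= 4·R0  ⇒  (0, -3, 8, 17)
[2] R1 /= 8  ⇒  (0, 1, -2, -2)
     R0 -= 1·R1  ⇒  (1, 0, -1, -2)
     R2 -= 1·R1  ⇒  (0, 0, 14, 12)
     R3 -= -3·R1  ⇒  (0, 0, 2, 11)
[3] R2 /= 14  ⇒  (0, 0, 1, 6/7)
     R0 -= -1·R2  ⇒  (1, 0, 0, -8/7)
     R1 -= -2·R2  ⇒  (0, 1, 0, -2/7)
     R3 -= 2·R2  ⇒  (0, 0, 0, 65/7)
[4] R3 /= 65/7  ⇒  (0, 0, 0, 1)
     R0 -= -8/7·R3  ⇒  (1, 0, 0, 0)
     R1 -= -2/7·R3  ⇒  (0, 1, 0, 0)
     R2 -= 6/7·R3  ⇒  (0, 0, 1, 0)

rank = 4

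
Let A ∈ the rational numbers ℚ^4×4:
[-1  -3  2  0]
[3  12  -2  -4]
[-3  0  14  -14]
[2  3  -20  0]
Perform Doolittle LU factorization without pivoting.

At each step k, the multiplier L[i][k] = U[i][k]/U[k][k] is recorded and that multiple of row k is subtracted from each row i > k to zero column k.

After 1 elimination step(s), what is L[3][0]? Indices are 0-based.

[col 0] pivot -1
  R1 -= -3*R0 → (0, 3, 4, -4)  (L[1][0] := -3)
  R2 -= 3*R0 → (0, 9, 8, -14)  (L[2][0] := 3)
  R3 -= -2*R0 → (0, -3, -16, 0)  (L[3][0] := -2)

L[3][0] = -2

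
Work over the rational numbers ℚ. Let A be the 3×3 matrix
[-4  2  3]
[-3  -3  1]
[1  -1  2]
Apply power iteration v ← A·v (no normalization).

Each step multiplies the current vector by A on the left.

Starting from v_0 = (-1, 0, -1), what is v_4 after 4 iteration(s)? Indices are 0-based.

v_0 = (-1, 0, -1).
v_1 = A·v_0 = (1, 2, -3).
v_2 = A·v_1 = (-9, -12, -7).
v_3 = A·v_2 = (-9, 56, -11).
v_4 = A·v_3 = (115, -152, -87).

v_4 = (115, -152, -87)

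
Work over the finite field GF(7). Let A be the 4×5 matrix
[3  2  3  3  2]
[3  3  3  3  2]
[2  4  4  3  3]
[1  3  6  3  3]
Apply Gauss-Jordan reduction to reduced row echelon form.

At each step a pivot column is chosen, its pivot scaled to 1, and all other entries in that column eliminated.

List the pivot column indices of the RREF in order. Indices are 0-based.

step 1: normalize row 0 (÷3) = (1, 3, 1, 1, 3)
  row 1: subtract 3×row0 = (0, 1, 0, 0, 0)
  row 2: subtract 2×row0 = (0, 5, 2, 1, 4)
  row 3: subtract 1×row0 = (0, 0, 5, 2, 0)
step 2: normalize row 1 (÷1) = (0, 1, 0, 0, 0)
  row 0: subtract 3×row1 = (1, 0, 1, 1, 3)
  row 2: subtract 5×row1 = (0, 0, 2, 1, 4)
step 3: normalize row 2 (÷2) = (0, 0, 1, 4, 2)
  row 0: subtract 1×row2 = (1, 0, 0, 4, 1)
  row 3: subtract 5×row2 = (0, 0, 0, 3, 4)
step 4: normalize row 3 (÷3) = (0, 0, 0, 1, 6)
  row 0: subtract 4×row3 = (1, 0, 0, 0, 5)
  row 2: subtract 4×row3 = (0, 0, 1, 0, 6)

pivot columns: 0, 1, 2, 3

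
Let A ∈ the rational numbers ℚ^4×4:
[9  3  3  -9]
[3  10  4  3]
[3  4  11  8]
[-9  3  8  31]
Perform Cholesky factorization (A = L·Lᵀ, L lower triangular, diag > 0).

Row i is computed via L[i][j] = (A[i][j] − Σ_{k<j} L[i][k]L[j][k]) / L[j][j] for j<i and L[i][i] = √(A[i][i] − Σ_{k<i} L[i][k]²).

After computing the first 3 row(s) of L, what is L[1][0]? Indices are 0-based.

L[1][0] = 1

Step 1: L[0][0] = √(9) = 3.
  L[1][0] = (3) / L[0][0] = 1.
Step 2: L[1][1] = √(9) = 3.
  L[2][0] = (3) / L[0][0] = 1.
  L[2][1] = (3) / L[1][1] = 1.
Step 3: L[2][2] = √(9) = 3.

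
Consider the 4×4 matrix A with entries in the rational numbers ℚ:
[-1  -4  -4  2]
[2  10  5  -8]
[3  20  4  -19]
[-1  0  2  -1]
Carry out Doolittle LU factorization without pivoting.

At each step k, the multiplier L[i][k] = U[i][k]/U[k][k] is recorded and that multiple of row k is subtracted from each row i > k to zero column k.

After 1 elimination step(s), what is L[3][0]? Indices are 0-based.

L[3][0] = 1

[col 0] pivot -1
  R1 -= -2*R0 → (0, 2, -3, -4)  (L[1][0] := -2)
  R2 -= -3*R0 → (0, 8, -8, -13)  (L[2][0] := -3)
  R3 -= 1*R0 → (0, 4, 6, -3)  (L[3][0] := 1)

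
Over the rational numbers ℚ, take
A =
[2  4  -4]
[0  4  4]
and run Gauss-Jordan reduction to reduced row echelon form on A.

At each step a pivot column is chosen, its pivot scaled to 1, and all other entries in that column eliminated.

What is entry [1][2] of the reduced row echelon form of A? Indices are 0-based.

M[1][2] = 1

pivot(0,0)=2: scale R0 → (1, 2, -2)
pivot(1,1)=4: scale R1 → (0, 1, 1)
  clear (0,1): R0 −= (2)R1 → (1, 0, -4)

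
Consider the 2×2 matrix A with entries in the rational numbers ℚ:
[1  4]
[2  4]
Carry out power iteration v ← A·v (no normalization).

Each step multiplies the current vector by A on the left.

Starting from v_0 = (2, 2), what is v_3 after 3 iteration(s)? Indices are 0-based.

v_0 = (2, 2).
v_1 = A·v_0 = (10, 12).
v_2 = A·v_1 = (58, 68).
v_3 = A·v_2 = (330, 388).

v_3 = (330, 388)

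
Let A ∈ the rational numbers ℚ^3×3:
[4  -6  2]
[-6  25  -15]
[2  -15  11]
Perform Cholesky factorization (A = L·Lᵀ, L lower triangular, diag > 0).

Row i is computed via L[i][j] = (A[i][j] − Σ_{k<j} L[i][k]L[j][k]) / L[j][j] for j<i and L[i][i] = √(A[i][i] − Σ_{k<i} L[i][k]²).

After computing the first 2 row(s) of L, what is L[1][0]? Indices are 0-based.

L[1][0] = -3

Step 1: L[0][0] = √(4) = 2.
  L[1][0] = (-6) / L[0][0] = -3.
Step 2: L[1][1] = √(16) = 4.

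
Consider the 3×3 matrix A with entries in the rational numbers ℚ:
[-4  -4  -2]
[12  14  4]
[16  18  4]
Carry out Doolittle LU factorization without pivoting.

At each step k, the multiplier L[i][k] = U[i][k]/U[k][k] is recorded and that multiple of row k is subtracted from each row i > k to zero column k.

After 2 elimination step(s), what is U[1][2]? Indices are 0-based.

U[1][2] = -2

k=0: U[0][0]=-4
  eliminate (1,0): mult=-3, new row 1: (0, 2, -2); set L[1][0]=-3
  eliminate (2,0): mult=-4, new row 2: (0, 2, -4); set L[2][0]=-4
k=1: U[1][1]=2
  eliminate (2,1): mult=1, new row 2: (0, 0, -2); set L[2][1]=1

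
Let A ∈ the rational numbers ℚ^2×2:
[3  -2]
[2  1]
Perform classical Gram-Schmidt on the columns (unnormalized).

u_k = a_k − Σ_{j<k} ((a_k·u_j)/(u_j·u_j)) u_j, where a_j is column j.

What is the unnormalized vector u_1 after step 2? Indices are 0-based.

u_1 = (-14/13, 21/13)

Step 1: u_0 = a_0 = (3, 2).
Step 2: u_1 = a_1 − (-4/13)·u_0 = (-14/13, 21/13).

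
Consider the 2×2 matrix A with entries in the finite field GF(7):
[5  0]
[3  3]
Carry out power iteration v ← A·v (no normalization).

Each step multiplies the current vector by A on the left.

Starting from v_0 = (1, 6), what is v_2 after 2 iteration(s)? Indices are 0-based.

v_0 = (1, 6).
v_1 = A·v_0 = (5, 0).
v_2 = A·v_1 = (4, 1).

v_2 = (4, 1)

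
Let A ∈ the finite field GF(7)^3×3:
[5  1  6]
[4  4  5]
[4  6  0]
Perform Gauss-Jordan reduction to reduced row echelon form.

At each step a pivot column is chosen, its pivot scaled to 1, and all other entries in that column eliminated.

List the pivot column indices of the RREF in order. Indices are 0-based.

step 1: normalize row 0 (÷5) = (1, 3, 4)
  row 1: subtract 4×row0 = (0, 6, 3)
  row 2: subtract 4×row0 = (0, 1, 5)
step 2: normalize row 1 (÷6) = (0, 1, 4)
  row 0: subtract 3×row1 = (1, 0, 6)
  row 2: subtract 1×row1 = (0, 0, 1)
step 3: normalize row 2 (÷1) = (0, 0, 1)
  row 0: subtract 6×row2 = (1, 0, 0)
  row 1: subtract 4×row2 = (0, 1, 0)

pivot columns: 0, 1, 2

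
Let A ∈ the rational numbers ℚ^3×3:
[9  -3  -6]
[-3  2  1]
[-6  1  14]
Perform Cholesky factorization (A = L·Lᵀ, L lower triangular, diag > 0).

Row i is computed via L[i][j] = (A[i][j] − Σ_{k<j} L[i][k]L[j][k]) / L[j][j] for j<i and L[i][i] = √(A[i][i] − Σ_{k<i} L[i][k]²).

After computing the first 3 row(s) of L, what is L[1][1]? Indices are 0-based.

Step 1: L[0][0] = √(9) = 3.
  L[1][0] = (-3) / L[0][0] = -1.
Step 2: L[1][1] = √(1) = 1.
  L[2][0] = (-6) / L[0][0] = -2.
  L[2][1] = (-1) / L[1][1] = -1.
Step 3: L[2][2] = √(9) = 3.

L[1][1] = 1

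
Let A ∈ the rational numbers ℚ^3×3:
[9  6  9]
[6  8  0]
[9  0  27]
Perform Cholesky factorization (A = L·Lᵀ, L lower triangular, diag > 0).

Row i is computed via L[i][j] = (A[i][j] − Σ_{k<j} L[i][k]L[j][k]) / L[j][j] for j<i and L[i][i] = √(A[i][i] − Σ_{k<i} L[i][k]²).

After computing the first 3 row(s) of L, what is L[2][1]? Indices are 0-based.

L[2][1] = -3

Step 1: L[0][0] = √(9) = 3.
  L[1][0] = (6) / L[0][0] = 2.
Step 2: L[1][1] = √(4) = 2.
  L[2][0] = (9) / L[0][0] = 3.
  L[2][1] = (-6) / L[1][1] = -3.
Step 3: L[2][2] = √(9) = 3.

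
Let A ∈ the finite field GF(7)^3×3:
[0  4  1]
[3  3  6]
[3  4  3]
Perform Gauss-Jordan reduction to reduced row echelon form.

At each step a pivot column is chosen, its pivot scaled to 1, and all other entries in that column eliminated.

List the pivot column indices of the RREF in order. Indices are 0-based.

pivot columns: 0, 1, 2

pivot(0,0): swap R0↔R1
pivot(0,0)=3: scale R0 → (1, 1, 2)
  clear (2,0): R2 −= (3)R0 → (0, 1, 4)
pivot(1,1)=4: scale R1 → (0, 1, 2)
  clear (0,1): R0 −= (1)R1 → (1, 0, 0)
  clear (2,1): R2 −= (1)R1 → (0, 0, 2)
pivot(2,2)=2: scale R2 → (0, 0, 1)
  clear (1,2): R1 −= (2)R2 → (0, 1, 0)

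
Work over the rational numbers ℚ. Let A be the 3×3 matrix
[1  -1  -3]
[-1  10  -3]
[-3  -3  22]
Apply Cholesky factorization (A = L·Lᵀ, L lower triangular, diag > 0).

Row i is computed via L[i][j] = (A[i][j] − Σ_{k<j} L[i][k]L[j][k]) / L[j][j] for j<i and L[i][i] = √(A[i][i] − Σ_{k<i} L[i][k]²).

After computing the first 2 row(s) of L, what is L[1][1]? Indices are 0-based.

L[1][1] = 3

Step 1: L[0][0] = √(1) = 1.
  L[1][0] = (-1) / L[0][0] = -1.
Step 2: L[1][1] = √(9) = 3.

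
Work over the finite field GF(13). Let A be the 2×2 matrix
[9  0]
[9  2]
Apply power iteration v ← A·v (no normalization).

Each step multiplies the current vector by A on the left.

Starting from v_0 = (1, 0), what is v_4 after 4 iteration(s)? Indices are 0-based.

v_4 = (9, 4)

v_0 = (1, 0).
v_1 = A·v_0 = (9, 9).
v_2 = A·v_1 = (3, 8).
v_3 = A·v_2 = (1, 4).
v_4 = A·v_3 = (9, 4).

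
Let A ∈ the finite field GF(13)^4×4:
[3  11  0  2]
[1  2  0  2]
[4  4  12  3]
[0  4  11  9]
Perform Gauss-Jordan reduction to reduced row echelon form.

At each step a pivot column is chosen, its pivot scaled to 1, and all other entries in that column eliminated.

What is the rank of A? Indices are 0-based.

rank = 3

step 1: normalize row 0 (÷3) = (1, 8, 0, 5)
  row 1: subtract 1×row0 = (0, 7, 0, 10)
  row 2: subtract 4×row0 = (0, 11, 12, 9)
step 2: normalize row 1 (÷7) = (0, 1, 0, 7)
  row 0: subtract 8×row1 = (1, 0, 0, 1)
  row 2: subtract 11×row1 = (0, 0, 12, 10)
  row 3: subtract 4×row1 = (0, 0, 11, 7)
step 3: normalize row 2 (÷12) = (0, 0, 1, 3)
  row 3: subtract 11×row2 = (0, 0, 0, 0)
skip col 3 (zero from row 3)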